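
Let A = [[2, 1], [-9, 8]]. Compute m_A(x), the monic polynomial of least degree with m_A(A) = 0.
m_A(x) = (x - 5)^2

The characteristic polynomial factors as (x - 5)^2. The minimal polynomial is ∏(x - λ)^{k_λ} where k_λ is the size of the largest Jordan block at λ.

For λ = 5: rank(A - 5I) = 1, and the largest Jordan block has size 2 (the smallest k with rank((A - 5I)^k) = rank((A - 5I)^(k+1))).

So m_A(x) = (x - 5)^2.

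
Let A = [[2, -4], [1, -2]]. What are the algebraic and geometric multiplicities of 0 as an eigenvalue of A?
The characteristic polynomial is x^2, so the factor x appears with exponent 2: the algebraic multiplicity is 2.

rank(A) = 1, so the eigenspace has dimension 2 - 1 = 1: the geometric multiplicity is 1.

Since 1 < 2, A is not diagonalizable.

algebraic multiplicity 2, geometric multiplicity 1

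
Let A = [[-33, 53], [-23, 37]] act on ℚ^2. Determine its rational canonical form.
R = [[0, 2], [1, 4]]

The invariant factors of A (the non-unit diagonal entries of the Smith normal form of xI - A over ℚ[x]) are x^2 - 4x - 2, each dividing the next. The characteristic polynomial is their product, x^2 - 4x - 2.

The rational canonical form is the block-diagonal matrix of companion matrices C(f_i):
R = [[0, 2], [1, 4]].

Note the characteristic polynomial does not split into linear factors over ℚ, so A has no Jordan form over ℚ; the rational canonical form exists over any field.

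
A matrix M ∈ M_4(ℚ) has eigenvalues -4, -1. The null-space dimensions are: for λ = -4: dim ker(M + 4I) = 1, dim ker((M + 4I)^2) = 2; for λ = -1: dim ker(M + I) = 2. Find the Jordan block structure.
λ = -4: successive nullity increments [1, 1] count blocks of size ≥ k; block sizes are [2].
λ = -1: successive nullity increments [2] count blocks of size ≥ k; block sizes are [1, 1].

Jordan blocks: (-4, 2), (-1, 1), (-1, 1)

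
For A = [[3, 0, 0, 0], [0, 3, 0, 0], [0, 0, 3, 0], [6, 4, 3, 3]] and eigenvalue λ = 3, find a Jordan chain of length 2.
We seek v_1 ∈ ker((A - 3I)^2) \ ker(A - 3I), then set v_{i+1} = (A - 3I) v_i.

One such chain is v_1 = [[2, 1, -5, -11]]^T, v_2 = [[0, 0, 0, 1]]^T. Check: (A - 3I) v_2 = [[0, 0, 0, 0]]^T = 0.

v_1 = [[2, 1, -5, -11]]^T, v_2 = [[0, 0, 0, 1]]^T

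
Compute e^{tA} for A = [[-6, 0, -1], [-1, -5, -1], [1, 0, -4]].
e^{tA} = [[(1 - t)*e^{-5*t}, 0, -t*e^{-5*t}], [-t*e^{-5*t}, e^{-5*t}, -t*e^{-5*t}], [t*e^{-5*t}, 0, (t + 1)*e^{-5*t}]]

A has Jordan form J = [[-5, 1, 0], [0, -5, 0], [0, 0, -5]] with A = PJP^{-1}, so e^{tA} = P e^{tJ} P^{-1}.

For a Jordan block J_k(λ), e^{tJ_k(λ)} = e^{λt} · (I + tN + t^2 N^2/2! + ... + t^{k-1} N^{k-1}/(k-1)!) where N is the nilpotent superdiagonal part.

Assembling the blocks and conjugating back gives the entries of e^{tA} as shown above.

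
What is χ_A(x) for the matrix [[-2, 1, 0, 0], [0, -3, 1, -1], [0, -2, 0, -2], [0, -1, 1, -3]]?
χ_A(x) = (x + 2)^4

xI - A = [[x + 2, -1, 0, 0], [0, x + 3, -1, 1], [0, 2, x, 2], [0, 1, -1, x + 3]].

Expanding det(xI - A) along the first row:
det(xI - A) = + (x + 2)·det([[x + 3, -1, 1], [2, x, 2], [1, -1, x + 3]]) - (-1)·det([[0, -1, 1], [0, x, 2], [0, -1, x + 3]]) + (0)·det([[0, x + 3, 1], [0, 2, 2], [0, 1, x + 3]]) - (0)·det([[0, x + 3, -1], [0, 2, x], [0, 1, -1]]).

Evaluating gives χ_A(x) = x^4 + 8x^3 + 24x^2 + 32x + 16 = (x + 2)^4.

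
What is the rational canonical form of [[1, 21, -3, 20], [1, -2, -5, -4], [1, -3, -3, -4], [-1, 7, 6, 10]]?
The invariant factors of A (the non-unit diagonal entries of the Smith normal form of xI - A over ℚ[x]) are (x - 6)(x^3 + 4), each dividing the next. The characteristic polynomial is their product, (x - 6)(x^3 + 4).

The rational canonical form is the block-diagonal matrix of companion matrices C(f_i):
R = [[0, 0, 0, 24], [1, 0, 0, -4], [0, 1, 0, 0], [0, 0, 1, 6]].

Note the characteristic polynomial does not split into linear factors over ℚ, so A has no Jordan form over ℚ; the rational canonical form exists over any field.

R = [[0, 0, 0, 24], [1, 0, 0, -4], [0, 1, 0, 0], [0, 0, 1, 6]]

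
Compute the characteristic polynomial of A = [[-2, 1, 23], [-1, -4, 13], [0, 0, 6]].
χ_A(x) = (x - 6)(x + 3)^2

xI - A = [[x + 2, -1, -23], [1, x + 4, -13], [0, 0, x - 6]].

Expanding det(xI - A) along the first row:
det(xI - A) = + (x + 2)·det([[x + 4, -13], [0, x - 6]]) - (-1)·det([[1, -13], [0, x - 6]]) + (-23)·det([[1, x + 4], [0, 0]]).

Evaluating gives χ_A(x) = x^3 - 27x - 54 = (x - 6)(x + 3)^2.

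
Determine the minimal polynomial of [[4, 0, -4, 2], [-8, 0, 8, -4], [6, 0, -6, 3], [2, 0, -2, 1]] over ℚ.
m_A(x) = x(x + 1)

The characteristic polynomial factors as x^3(x + 1). The minimal polynomial is ∏(x - λ)^{k_λ} where k_λ is the size of the largest Jordan block at λ.

For λ = -1: rank(A + I) = 3, and the largest Jordan block has size 1 (the smallest k with rank((A + I)^k) = rank((A + I)^(k+1))).
For λ = 0: rank(A) = 1, and the largest Jordan block has size 1 (the smallest k with rank(A^k) = rank(A^(k+1))).

So m_A(x) = x(x + 1).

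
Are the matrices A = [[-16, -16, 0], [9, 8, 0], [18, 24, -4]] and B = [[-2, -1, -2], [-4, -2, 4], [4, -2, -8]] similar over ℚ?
Yes.

Two matrices over a field are similar if and only if they have the same invariant factors.

Both A and B have characteristic polynomial (x + 4)^3 and minimal polynomial (x + 4)^2. Computing further, both have invariant factors x + 4, (x + 4)^2. Hence A and B are similar.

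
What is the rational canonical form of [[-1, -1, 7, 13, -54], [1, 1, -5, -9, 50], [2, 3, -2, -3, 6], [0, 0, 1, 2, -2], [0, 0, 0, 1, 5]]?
The invariant factors of A (the non-unit diagonal entries of the Smith normal form of xI - A over ℚ[x]) are x(x - 5)(x^3 + 2x + 5), each dividing the next. The characteristic polynomial is their product, x(x - 5)(x^3 + 2x + 5).

The rational canonical form is the block-diagonal matrix of companion matrices C(f_i):
R = [[0, 0, 0, 0, 0], [1, 0, 0, 0, 25], [0, 1, 0, 0, 5], [0, 0, 1, 0, -2], [0, 0, 0, 1, 5]].

Note the characteristic polynomial does not split into linear factors over ℚ, so A has no Jordan form over ℚ; the rational canonical form exists over any field.

R = [[0, 0, 0, 0, 0], [1, 0, 0, 0, 25], [0, 1, 0, 0, 5], [0, 0, 1, 0, -2], [0, 0, 0, 1, 5]]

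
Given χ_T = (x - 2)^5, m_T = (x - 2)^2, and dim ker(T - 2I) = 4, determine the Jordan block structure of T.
λ = 2: algebraic multiplicity 5 (exponent in χ_T), largest block size 2 (exponent in m_T), 4 blocks (geometric multiplicity). These force block sizes [2, 1, 1, 1].

Jordan blocks: (2, 2), (2, 1), (2, 1), (2, 1)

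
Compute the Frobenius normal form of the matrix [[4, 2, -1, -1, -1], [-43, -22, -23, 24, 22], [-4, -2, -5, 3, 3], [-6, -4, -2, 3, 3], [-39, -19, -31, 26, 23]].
R = [[0, 0, 0, 0, -4], [1, 0, 0, 0, 12], [0, 1, 0, 0, -11], [0, 0, 1, 0, 1], [0, 0, 0, 1, 3]]

The invariant factors of A (the non-unit diagonal entries of the Smith normal form of xI - A over ℚ[x]) are (x - 2)(x - 1)^3(x + 2), each dividing the next. The characteristic polynomial is their product, (x - 2)(x - 1)^3(x + 2).

The rational canonical form is the block-diagonal matrix of companion matrices C(f_i):
R = [[0, 0, 0, 0, -4], [1, 0, 0, 0, 12], [0, 1, 0, 0, -11], [0, 0, 1, 0, 1], [0, 0, 0, 1, 3]].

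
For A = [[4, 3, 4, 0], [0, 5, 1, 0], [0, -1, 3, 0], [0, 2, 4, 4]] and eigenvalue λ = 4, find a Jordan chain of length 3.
v_1 = [[-2, -2, 1, 0]]^T, v_2 = [[-2, -1, 1, 0]]^T, v_3 = [[1, 0, 0, 2]]^T

We seek v_1 ∈ ker((A - 4I)^3) \ ker((A - 4I)^2), then set v_{i+1} = (A - 4I) v_i.

One such chain is v_1 = [[-2, -2, 1, 0]]^T, v_2 = [[-2, -1, 1, 0]]^T, v_3 = [[1, 0, 0, 2]]^T. Check: (A - 4I) v_3 = [[0, 0, 0, 0]]^T = 0.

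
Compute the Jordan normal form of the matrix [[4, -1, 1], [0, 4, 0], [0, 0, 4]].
The characteristic polynomial is det(xI - A) = (x - 4)^3, so the eigenvalues are 4 (algebraic multiplicity 3).

For λ = 4: rank(A - 4I) = 1, rank((A - 4I)^2) = 0. The eigenspace has dimension 3 - 1 = 2, so there are 2 Jordan blocks; the rank sequence gives block sizes [2, 1].

Assembling the blocks gives the Jordan form J above.

J = [[4, 1, 0], [0, 4, 0], [0, 0, 4]]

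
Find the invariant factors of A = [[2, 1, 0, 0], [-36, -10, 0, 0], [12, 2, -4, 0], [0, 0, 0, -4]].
x + 4, x + 4, (x + 4)^2

The Jordan structure of A has elementary divisors (x + 4)^2, (x + 4), (x + 4). Arranging the block sizes at each eigenvalue in decreasing order and taking row products gives the invariant factors.

Invariant factors (smallest first, each dividing the next): x + 4, x + 4, (x + 4)^2.

Check: the last factor (x + 4)^2 is the minimal polynomial, and the product (x + 4)^4 is the characteristic polynomial.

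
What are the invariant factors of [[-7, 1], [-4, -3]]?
The Jordan structure of A has elementary divisors (x + 5)^2. Arranging the block sizes at each eigenvalue in decreasing order and taking row products gives the invariant factors.

Invariant factors (smallest first, each dividing the next): (x + 5)^2.

Check: the last factor (x + 5)^2 is the minimal polynomial, and the product (x + 5)^2 is the characteristic polynomial.

(x + 5)^2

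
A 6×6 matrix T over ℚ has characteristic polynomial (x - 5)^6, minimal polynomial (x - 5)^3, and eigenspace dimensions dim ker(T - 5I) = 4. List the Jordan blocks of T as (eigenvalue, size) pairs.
λ = 5: algebraic multiplicity 6 (exponent in χ_T), largest block size 3 (exponent in m_T), 4 blocks (geometric multiplicity). These force block sizes [3, 1, 1, 1].

Jordan blocks: (5, 3), (5, 1), (5, 1), (5, 1)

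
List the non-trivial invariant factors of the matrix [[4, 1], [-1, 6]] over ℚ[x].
The Jordan structure of A has elementary divisors (x - 5)^2. Arranging the block sizes at each eigenvalue in decreasing order and taking row products gives the invariant factors.

Invariant factors (smallest first, each dividing the next): (x - 5)^2.

Check: the last factor (x - 5)^2 is the minimal polynomial, and the product (x - 5)^2 is the characteristic polynomial.

(x - 5)^2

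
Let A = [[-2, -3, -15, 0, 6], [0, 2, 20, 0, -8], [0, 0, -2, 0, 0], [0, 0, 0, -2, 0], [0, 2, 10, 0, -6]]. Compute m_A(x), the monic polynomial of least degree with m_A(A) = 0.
The characteristic polynomial factors as (x + 2)^5. The minimal polynomial is ∏(x - λ)^{k_λ} where k_λ is the size of the largest Jordan block at λ.

For λ = -2: rank(A + 2I) = 1, and the largest Jordan block has size 2 (the smallest k with rank((A + 2I)^k) = rank((A + 2I)^(k+1))).

So m_A(x) = (x + 2)^2.

m_A(x) = (x + 2)^2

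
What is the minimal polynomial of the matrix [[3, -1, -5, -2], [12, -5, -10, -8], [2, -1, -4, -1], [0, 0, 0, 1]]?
m_A(x) = (x - 1)^2(x + 3)(x + 4)

The characteristic polynomial factors as (x - 1)^2(x + 3)(x + 4). The minimal polynomial is ∏(x - λ)^{k_λ} where k_λ is the size of the largest Jordan block at λ.

For λ = -4: rank(A + 4I) = 3, and the largest Jordan block has size 1 (the smallest k with rank((A + 4I)^k) = rank((A + 4I)^(k+1))).
For λ = -3: rank(A + 3I) = 3, and the largest Jordan block has size 1 (the smallest k with rank((A + 3I)^k) = rank((A + 3I)^(k+1))).
For λ = 1: rank(A - I) = 3, and the largest Jordan block has size 2 (the smallest k with rank((A - I)^k) = rank((A - I)^(k+1))).

So m_A(x) = (x - 1)^2(x + 3)(x + 4).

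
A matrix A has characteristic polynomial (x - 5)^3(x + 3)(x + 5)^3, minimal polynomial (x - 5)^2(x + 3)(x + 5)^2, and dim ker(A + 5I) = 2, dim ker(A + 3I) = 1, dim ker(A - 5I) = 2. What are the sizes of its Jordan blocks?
λ = -5: algebraic multiplicity 3 (exponent in χ_A), largest block size 2 (exponent in m_A), 2 blocks (geometric multiplicity). These force block sizes [2, 1].
λ = -3: algebraic multiplicity 1 (exponent in χ_A), largest block size 1 (exponent in m_A), 1 block (geometric multiplicity). This forces block sizes [1].
λ = 5: algebraic multiplicity 3 (exponent in χ_A), largest block size 2 (exponent in m_A), 2 blocks (geometric multiplicity). These force block sizes [2, 1].

Jordan blocks: (-5, 2), (-5, 1), (-3, 1), (5, 2), (5, 1)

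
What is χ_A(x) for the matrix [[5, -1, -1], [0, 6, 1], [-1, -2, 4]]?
xI - A = [[x - 5, 1, 1], [0, x - 6, -1], [1, 2, x - 4]].

Expanding det(xI - A) along the first row:
det(xI - A) = + (x - 5)·det([[x - 6, -1], [2, x - 4]]) - (1)·det([[0, -1], [1, x - 4]]) + (1)·det([[0, x - 6], [1, 2]]).

Evaluating gives χ_A(x) = x^3 - 15x^2 + 75x - 125 = (x - 5)^3.

χ_A(x) = (x - 5)^3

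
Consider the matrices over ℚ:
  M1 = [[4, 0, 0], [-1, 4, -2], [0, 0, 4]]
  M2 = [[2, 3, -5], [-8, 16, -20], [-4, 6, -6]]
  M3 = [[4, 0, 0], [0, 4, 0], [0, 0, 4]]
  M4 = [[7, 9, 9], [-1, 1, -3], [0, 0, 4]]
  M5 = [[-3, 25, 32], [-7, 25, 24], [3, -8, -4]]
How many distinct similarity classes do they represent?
Characteristic polynomials: χ_{M1} = (x - 4)^3, χ_{M2} = (x - 4)^3, χ_{M3} = (x - 4)^3, χ_{M4} = (x - 4)^3, χ_{M5} = (x - 6)^3.

{M1, M2, M4}: invariant factors x - 4, (x - 4)^2.

{M3}: invariant factors x - 4, x - 4, x - 4.

{M5}: invariant factors (x - 6)^3.

Matrices are similar if and only if their invariant-factor lists agree; the partition into similarity classes is {M1, M2, M4}, {M3}, {M5}.

3 classes: {M1, M2, M4}, {M3}, {M5}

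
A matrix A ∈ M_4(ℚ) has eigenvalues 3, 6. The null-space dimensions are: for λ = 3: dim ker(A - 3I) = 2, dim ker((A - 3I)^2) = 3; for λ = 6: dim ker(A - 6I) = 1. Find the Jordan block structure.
λ = 3: successive nullity increments [2, 1] count blocks of size ≥ k; block sizes are [2, 1].
λ = 6: successive nullity increments [1] count blocks of size ≥ k; block sizes are [1].

Jordan blocks: (3, 2), (3, 1), (6, 1)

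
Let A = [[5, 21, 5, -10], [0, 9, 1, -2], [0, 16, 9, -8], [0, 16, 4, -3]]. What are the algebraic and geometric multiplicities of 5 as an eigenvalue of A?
The characteristic polynomial is (x - 5)^4, so the factor x - 5 appears with exponent 4: the algebraic multiplicity is 4.

rank(A - 5I) = 2, so the eigenspace has dimension 4 - 2 = 2: the geometric multiplicity is 2.

Since 2 < 4, A is not diagonalizable.

algebraic multiplicity 4, geometric multiplicity 2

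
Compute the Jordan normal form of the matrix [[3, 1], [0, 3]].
J = [[3, 1], [0, 3]]

The characteristic polynomial is det(xI - A) = (x - 3)^2, so the eigenvalues are 3 (algebraic multiplicity 2).

For λ = 3: rank(A - 3I) = 1, rank((A - 3I)^2) = 0. The eigenspace has dimension 2 - 1 = 1, so there is 1 Jordan block; the rank sequence gives block sizes [2].

Assembling the blocks gives the Jordan form J above.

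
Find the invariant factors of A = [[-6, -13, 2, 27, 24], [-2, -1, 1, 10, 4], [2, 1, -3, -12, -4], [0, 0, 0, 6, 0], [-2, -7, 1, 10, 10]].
x - 6, (x - 6)(x + 2)^3

The Jordan structure of A has elementary divisors (x + 2)^3, (x - 6), (x - 6). Arranging the block sizes at each eigenvalue in decreasing order and taking row products gives the invariant factors.

Invariant factors (smallest first, each dividing the next): x - 6, (x - 6)(x + 2)^3.

Check: the last factor (x - 6)(x + 2)^3 is the minimal polynomial, and the product (x - 6)^2(x + 2)^3 is the characteristic polynomial.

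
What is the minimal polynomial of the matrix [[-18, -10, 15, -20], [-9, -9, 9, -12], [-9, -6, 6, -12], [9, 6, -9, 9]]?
The characteristic polynomial factors as (x + 3)^4. The minimal polynomial is ∏(x - λ)^{k_λ} where k_λ is the size of the largest Jordan block at λ.

For λ = -3: rank(A + 3I) = 1, and the largest Jordan block has size 2 (the smallest k with rank((A + 3I)^k) = rank((A + 3I)^(k+1))).

So m_A(x) = (x + 3)^2.

m_A(x) = (x + 3)^2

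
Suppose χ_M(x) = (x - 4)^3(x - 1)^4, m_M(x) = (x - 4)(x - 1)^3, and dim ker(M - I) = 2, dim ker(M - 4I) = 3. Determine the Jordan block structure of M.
λ = 1: algebraic multiplicity 4 (exponent in χ_M), largest block size 3 (exponent in m_M), 2 blocks (geometric multiplicity). These force block sizes [3, 1].
λ = 4: algebraic multiplicity 3 (exponent in χ_M), largest block size 1 (exponent in m_M), 3 blocks (geometric multiplicity). These force block sizes [1, 1, 1].

Jordan blocks: (1, 3), (1, 1), (4, 1), (4, 1), (4, 1)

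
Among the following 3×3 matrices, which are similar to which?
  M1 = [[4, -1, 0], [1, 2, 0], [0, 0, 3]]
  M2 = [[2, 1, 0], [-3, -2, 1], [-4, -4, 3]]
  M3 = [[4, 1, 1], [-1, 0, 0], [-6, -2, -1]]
2 classes: {M1}, {M2, M3}

Characteristic polynomials: χ_{M1} = (x - 3)^3, χ_{M2} = (x - 1)^3, χ_{M3} = (x - 1)^3.

{M1}: invariant factors x - 3, (x - 3)^2.

{M2, M3}: invariant factors (x - 1)^3.

Matrices are similar if and only if their invariant-factor lists agree; the partition into similarity classes is {M1}, {M2, M3}.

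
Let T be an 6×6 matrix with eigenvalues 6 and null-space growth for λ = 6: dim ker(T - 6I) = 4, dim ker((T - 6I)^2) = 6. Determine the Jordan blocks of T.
λ = 6: successive nullity increments [4, 2] count blocks of size ≥ k; block sizes are [2, 2, 1, 1].

Jordan blocks: (6, 2), (6, 2), (6, 1), (6, 1)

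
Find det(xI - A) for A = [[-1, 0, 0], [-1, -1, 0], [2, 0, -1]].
χ_A(x) = (x + 1)^3

xI - A = [[x + 1, 0, 0], [1, x + 1, 0], [-2, 0, x + 1]].

Expanding det(xI - A) along the first row:
det(xI - A) = + (x + 1)·det([[x + 1, 0], [0, x + 1]]) - (0)·det([[1, 0], [-2, x + 1]]) + (0)·det([[1, x + 1], [-2, 0]]).

Evaluating gives χ_A(x) = x^3 + 3x^2 + 3x + 1 = (x + 1)^3.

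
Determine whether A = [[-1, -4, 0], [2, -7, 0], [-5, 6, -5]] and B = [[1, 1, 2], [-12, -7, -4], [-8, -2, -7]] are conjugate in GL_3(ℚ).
Two matrices over a field are similar if and only if they have the same invariant factors.

Both A and B have characteristic polynomial (x + 3)(x + 5)^2 and minimal polynomial (x + 3)(x + 5)^2. Computing further, both have invariant factors (x + 3)(x + 5)^2. Hence A and B are similar.

Yes.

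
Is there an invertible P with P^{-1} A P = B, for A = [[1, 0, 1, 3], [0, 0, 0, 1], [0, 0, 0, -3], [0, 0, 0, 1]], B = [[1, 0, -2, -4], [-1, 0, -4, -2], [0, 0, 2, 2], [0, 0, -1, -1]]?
Yes.

Two matrices over a field are similar if and only if they have the same invariant factors.

Both A and B have characteristic polynomial x^2(x - 1)^2 and minimal polynomial x(x - 1). Computing further, both have invariant factors x(x - 1), x(x - 1). Hence A and B are similar.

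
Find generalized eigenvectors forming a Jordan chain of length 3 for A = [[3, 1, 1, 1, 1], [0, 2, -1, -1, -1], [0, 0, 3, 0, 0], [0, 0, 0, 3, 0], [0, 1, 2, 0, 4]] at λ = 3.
We seek v_1 ∈ ker((A - 3I)^3) \ ker((A - 3I)^2), then set v_{i+1} = (A - 3I) v_i.

One such chain is v_1 = [[1, -2, 1, 0, 0]]^T, v_2 = [[-1, 1, 0, 0, 0]]^T, v_3 = [[1, -1, 0, 0, 1]]^T. Check: (A - 3I) v_3 = [[0, 0, 0, 0, 0]]^T = 0.

v_1 = [[1, -2, 1, 0, 0]]^T, v_2 = [[-1, 1, 0, 0, 0]]^T, v_3 = [[1, -1, 0, 0, 1]]^T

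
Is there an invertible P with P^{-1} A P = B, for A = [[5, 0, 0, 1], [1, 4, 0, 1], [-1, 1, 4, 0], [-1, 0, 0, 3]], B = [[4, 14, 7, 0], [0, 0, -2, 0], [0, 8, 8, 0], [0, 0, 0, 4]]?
Both have characteristic polynomial (x - 4)^4 and minimal polynomial (x - 4)^2. But rank(A - 4I) = 2 for A while rank(B - 4I) = 1 for B, so the number of Jordan blocks at λ = 4 differs. A and B are not similar.

No.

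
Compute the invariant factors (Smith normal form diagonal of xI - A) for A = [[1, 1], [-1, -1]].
x^2

The Jordan structure of A has elementary divisors x^2. Arranging the block sizes at each eigenvalue in decreasing order and taking row products gives the invariant factors.

Invariant factors (smallest first, each dividing the next): x^2.

Check: the last factor x^2 is the minimal polynomial, and the product x^2 is the characteristic polynomial.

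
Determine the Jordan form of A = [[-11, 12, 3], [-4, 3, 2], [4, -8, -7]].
J = [[-5, 1, 0], [0, -5, 0], [0, 0, -5]]

The characteristic polynomial is det(xI - A) = (x + 5)^3, so the eigenvalues are -5 (algebraic multiplicity 3).

For λ = -5: rank(A + 5I) = 1, rank((A + 5I)^2) = 0. The eigenspace has dimension 3 - 1 = 2, so there are 2 Jordan blocks; the rank sequence gives block sizes [2, 1].

Assembling the blocks gives the Jordan form J above.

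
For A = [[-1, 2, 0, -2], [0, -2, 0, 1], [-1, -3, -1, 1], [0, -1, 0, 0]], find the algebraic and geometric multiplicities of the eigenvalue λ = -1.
The characteristic polynomial is (x + 1)^4, so the factor x + 1 appears with exponent 4: the algebraic multiplicity is 4.

rank(A + I) = 2, so the eigenspace has dimension 4 - 2 = 2: the geometric multiplicity is 2.

Since 2 < 4, A is not diagonalizable.

algebraic multiplicity 4, geometric multiplicity 2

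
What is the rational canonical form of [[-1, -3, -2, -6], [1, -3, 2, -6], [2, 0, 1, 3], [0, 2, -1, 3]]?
The invariant factors of A (the non-unit diagonal entries of the Smith normal form of xI - A over ℚ[x]) are x^2 + 6, x^2 + 6, each dividing the next. The characteristic polynomial is their product, (x^2 + 6)^2.

The rational canonical form is the block-diagonal matrix of companion matrices C(f_i):
R = [[0, -6, 0, 0], [1, 0, 0, 0], [0, 0, 0, -6], [0, 0, 1, 0]].

Note the characteristic polynomial does not split into linear factors over ℚ, so A has no Jordan form over ℚ; the rational canonical form exists over any field.

R = [[0, -6, 0, 0], [1, 0, 0, 0], [0, 0, 0, -6], [0, 0, 1, 0]]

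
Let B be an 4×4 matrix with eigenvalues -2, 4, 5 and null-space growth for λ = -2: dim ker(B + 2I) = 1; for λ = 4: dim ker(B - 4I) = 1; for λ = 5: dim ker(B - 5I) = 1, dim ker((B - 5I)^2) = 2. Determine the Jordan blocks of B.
Jordan blocks: (-2, 1), (4, 1), (5, 2)

λ = -2: successive nullity increments [1] count blocks of size ≥ k; block sizes are [1].
λ = 4: successive nullity increments [1] count blocks of size ≥ k; block sizes are [1].
λ = 5: successive nullity increments [1, 1] count blocks of size ≥ k; block sizes are [2].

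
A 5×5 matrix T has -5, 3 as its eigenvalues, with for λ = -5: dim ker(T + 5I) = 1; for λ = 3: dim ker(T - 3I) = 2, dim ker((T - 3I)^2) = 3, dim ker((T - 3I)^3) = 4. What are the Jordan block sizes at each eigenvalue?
λ = -5: successive nullity increments [1] count blocks of size ≥ k; block sizes are [1].
λ = 3: successive nullity increments [2, 1, 1] count blocks of size ≥ k; block sizes are [3, 1].

Jordan blocks: (-5, 1), (3, 3), (3, 1)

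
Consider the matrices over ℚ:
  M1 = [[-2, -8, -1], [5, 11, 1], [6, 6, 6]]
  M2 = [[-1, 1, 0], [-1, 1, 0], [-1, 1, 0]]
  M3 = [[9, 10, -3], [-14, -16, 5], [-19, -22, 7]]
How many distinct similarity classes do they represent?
Characteristic polynomials: χ_{M1} = (x - 6)^2(x - 3), χ_{M2} = x^3, χ_{M3} = x^3.

{M1}: invariant factors (x - 6)^2(x - 3).

{M2}: invariant factors x, x^2.

{M3}: invariant factors x^3.

Matrices are similar if and only if their invariant-factor lists agree; the partition into similarity classes is {M1}, {M2}, {M3}.

3 classes: {M1}, {M2}, {M3}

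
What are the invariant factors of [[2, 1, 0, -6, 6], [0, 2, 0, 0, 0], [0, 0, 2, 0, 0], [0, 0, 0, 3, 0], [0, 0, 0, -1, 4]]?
The Jordan structure of A has elementary divisors (x - 2)^2, (x - 2), (x - 3), (x - 4). Arranging the block sizes at each eigenvalue in decreasing order and taking row products gives the invariant factors.

Invariant factors (smallest first, each dividing the next): x - 2, (x - 4)(x - 3)(x - 2)^2.

Check: the last factor (x - 4)(x - 3)(x - 2)^2 is the minimal polynomial, and the product (x - 4)(x - 3)(x - 2)^3 is the characteristic polynomial.

x - 2, (x - 4)(x - 3)(x - 2)^2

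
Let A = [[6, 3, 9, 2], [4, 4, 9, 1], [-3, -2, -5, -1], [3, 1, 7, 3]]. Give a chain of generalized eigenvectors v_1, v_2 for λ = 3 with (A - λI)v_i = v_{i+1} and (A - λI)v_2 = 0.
We seek v_1 ∈ ker((A - 3I)^2) \ ker(A - 3I), then set v_{i+1} = (A - 3I) v_i.

One such chain is v_1 = [[0, 0, 0, 1]]^T, v_2 = [[2, 1, -1, 0]]^T. Check: (A - 3I) v_2 = [[0, 0, 0, 0]]^T = 0.

v_1 = [[0, 0, 0, 1]]^T, v_2 = [[2, 1, -1, 0]]^T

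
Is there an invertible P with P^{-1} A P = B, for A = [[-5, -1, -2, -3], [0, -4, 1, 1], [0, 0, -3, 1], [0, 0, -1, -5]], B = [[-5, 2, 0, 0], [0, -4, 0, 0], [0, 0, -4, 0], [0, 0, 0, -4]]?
No.

Both have characteristic polynomial (x + 4)^3(x + 5), but the minimal polynomial of A is (x + 4)^2(x + 5) while the minimal polynomial of B is (x + 4)(x + 5). The minimal polynomial is a similarity invariant, so A and B are not similar.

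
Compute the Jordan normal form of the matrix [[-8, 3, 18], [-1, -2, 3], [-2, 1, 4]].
The characteristic polynomial is det(xI - A) = (x + 2)^3, so the eigenvalues are -2 (algebraic multiplicity 3).

For λ = -2: rank(A + 2I) = 2, rank((A + 2I)^2) = 1, rank((A + 2I)^3) = 0. The eigenspace has dimension 3 - 2 = 1, so there is 1 Jordan block; the rank sequence gives block sizes [3].

Assembling the blocks gives the Jordan form J above.

J = [[-2, 1, 0], [0, -2, 1], [0, 0, -2]]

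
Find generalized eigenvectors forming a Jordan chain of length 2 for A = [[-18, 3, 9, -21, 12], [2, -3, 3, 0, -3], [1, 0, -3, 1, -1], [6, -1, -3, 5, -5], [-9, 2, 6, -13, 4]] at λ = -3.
We seek v_1 ∈ ker((A + 3I)^2) \ ker(A + 3I), then set v_{i+1} = (A + 3I) v_i.

One such chain is v_1 = [[-15, 2, 1, 7, -9]]^T, v_2 = [[-15, 0, 1, 6, -9]]^T. Check: (A + 3I) v_2 = [[0, 0, 0, 0, 0]]^T = 0.

v_1 = [[-15, 2, 1, 7, -9]]^T, v_2 = [[-15, 0, 1, 6, -9]]^T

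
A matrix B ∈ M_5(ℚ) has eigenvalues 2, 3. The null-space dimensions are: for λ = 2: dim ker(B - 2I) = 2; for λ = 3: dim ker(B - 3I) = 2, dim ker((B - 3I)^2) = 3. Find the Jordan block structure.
Jordan blocks: (2, 1), (2, 1), (3, 2), (3, 1)

λ = 2: successive nullity increments [2] count blocks of size ≥ k; block sizes are [1, 1].
λ = 3: successive nullity increments [2, 1] count blocks of size ≥ k; block sizes are [2, 1].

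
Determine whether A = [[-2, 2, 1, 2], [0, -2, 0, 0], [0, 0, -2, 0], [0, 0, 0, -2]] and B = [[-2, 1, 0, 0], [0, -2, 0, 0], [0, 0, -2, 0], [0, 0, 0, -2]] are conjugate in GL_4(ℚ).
Two matrices over a field are similar if and only if they have the same invariant factors.

Both A and B have characteristic polynomial (x + 2)^4 and minimal polynomial (x + 2)^2. Computing further, both have invariant factors x + 2, x + 2, (x + 2)^2. Hence A and B are similar.

Yes.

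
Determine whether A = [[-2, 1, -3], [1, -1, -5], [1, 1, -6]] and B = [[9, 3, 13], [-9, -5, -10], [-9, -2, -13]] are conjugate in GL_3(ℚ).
Yes.

Two matrices over a field are similar if and only if they have the same invariant factors.

Both A and B have characteristic polynomial (x + 3)^3 and minimal polynomial (x + 3)^3. Computing further, both have invariant factors (x + 3)^3. Hence A and B are similar.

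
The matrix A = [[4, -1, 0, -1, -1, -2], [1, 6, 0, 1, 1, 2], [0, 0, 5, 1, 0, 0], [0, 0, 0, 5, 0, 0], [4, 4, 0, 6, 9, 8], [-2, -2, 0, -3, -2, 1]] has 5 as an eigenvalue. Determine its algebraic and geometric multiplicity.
The characteristic polynomial is (x - 5)^6, so the factor x - 5 appears with exponent 6: the algebraic multiplicity is 6.

rank(A - 5I) = 2, so the eigenspace has dimension 6 - 2 = 4: the geometric multiplicity is 4.

Since 4 < 6, A is not diagonalizable.

algebraic multiplicity 6, geometric multiplicity 4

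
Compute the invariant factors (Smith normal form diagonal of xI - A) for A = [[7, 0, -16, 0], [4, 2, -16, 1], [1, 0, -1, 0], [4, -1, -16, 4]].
The Jordan structure of A has elementary divisors (x - 3)^2, (x - 3)^2. Arranging the block sizes at each eigenvalue in decreasing order and taking row products gives the invariant factors.

Invariant factors (smallest first, each dividing the next): (x - 3)^2, (x - 3)^2.

Check: the last factor (x - 3)^2 is the minimal polynomial, and the product (x - 3)^4 is the characteristic polynomial.

(x - 3)^2, (x - 3)^2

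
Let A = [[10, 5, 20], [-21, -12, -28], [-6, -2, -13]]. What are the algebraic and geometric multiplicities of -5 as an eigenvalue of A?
The characteristic polynomial is (x + 5)^3, so the factor x + 5 appears with exponent 3: the algebraic multiplicity is 3.

rank(A + 5I) = 1, so the eigenspace has dimension 3 - 1 = 2: the geometric multiplicity is 2.

Since 2 < 3, A is not diagonalizable.

algebraic multiplicity 3, geometric multiplicity 2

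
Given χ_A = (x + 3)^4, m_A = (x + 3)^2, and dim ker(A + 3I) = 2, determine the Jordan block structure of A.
Jordan blocks: (-3, 2), (-3, 2)

λ = -3: algebraic multiplicity 4 (exponent in χ_A), largest block size 2 (exponent in m_A), 2 blocks (geometric multiplicity). These force block sizes [2, 2].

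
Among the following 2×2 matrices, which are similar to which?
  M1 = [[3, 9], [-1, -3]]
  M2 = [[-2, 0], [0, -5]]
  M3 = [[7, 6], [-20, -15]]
3 classes: {M1}, {M2}, {M3}

Characteristic polynomials: χ_{M1} = x^2, χ_{M2} = (x + 2)(x + 5), χ_{M3} = (x + 3)(x + 5).

{M1}: invariant factors x^2.

{M2}: invariant factors (x + 2)(x + 5).

{M3}: invariant factors (x + 3)(x + 5).

Matrices are similar if and only if their invariant-factor lists agree; the partition into similarity classes is {M1}, {M2}, {M3}.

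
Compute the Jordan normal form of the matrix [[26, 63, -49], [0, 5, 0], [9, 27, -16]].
J = [[5, 1, 0], [0, 5, 0], [0, 0, 5]]

The characteristic polynomial is det(xI - A) = (x - 5)^3, so the eigenvalues are 5 (algebraic multiplicity 3).

For λ = 5: rank(A - 5I) = 1, rank((A - 5I)^2) = 0. The eigenspace has dimension 3 - 1 = 2, so there are 2 Jordan blocks; the rank sequence gives block sizes [2, 1].

Assembling the blocks gives the Jordan form J above.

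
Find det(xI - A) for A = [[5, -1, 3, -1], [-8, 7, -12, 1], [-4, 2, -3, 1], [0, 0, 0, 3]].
χ_A(x) = (x - 3)^4

xI - A = [[x - 5, 1, -3, 1], [8, x - 7, 12, -1], [4, -2, x + 3, -1], [0, 0, 0, x - 3]].

Expanding det(xI - A) along the first row:
det(xI - A) = + (x - 5)·det([[x - 7, 12, -1], [-2, x + 3, -1], [0, 0, x - 3]]) - (1)·det([[8, 12, -1], [4, x + 3, -1], [0, 0, x - 3]]) + (-3)·det([[8, x - 7, -1], [4, -2, -1], [0, 0, x - 3]]) - (1)·det([[8, x - 7, 12], [4, -2, x + 3], [0, 0, 0]]).

Evaluating gives χ_A(x) = x^4 - 12x^3 + 54x^2 - 108x + 81 = (x - 3)^4.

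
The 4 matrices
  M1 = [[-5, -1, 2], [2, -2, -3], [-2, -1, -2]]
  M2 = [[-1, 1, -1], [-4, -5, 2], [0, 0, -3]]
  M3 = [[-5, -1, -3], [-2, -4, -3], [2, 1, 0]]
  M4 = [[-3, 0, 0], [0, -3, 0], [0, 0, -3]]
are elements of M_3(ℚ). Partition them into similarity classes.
Characteristic polynomials: χ_{M1} = (x + 3)^3, χ_{M2} = (x + 3)^3, χ_{M3} = (x + 3)^3, χ_{M4} = (x + 3)^3.

{M1}: invariant factors (x + 3)^3.

{M2, M3}: invariant factors x + 3, (x + 3)^2.

{M4}: invariant factors x + 3, x + 3, x + 3.

Matrices are similar if and only if their invariant-factor lists agree; the partition into similarity classes is {M1}, {M2, M3}, {M4}.

3 classes: {M1}, {M2, M3}, {M4}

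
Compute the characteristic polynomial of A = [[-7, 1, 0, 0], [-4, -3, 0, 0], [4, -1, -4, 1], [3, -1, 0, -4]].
χ_A(x) = (x + 4)^2(x + 5)^2

xI - A = [[x + 7, -1, 0, 0], [4, x + 3, 0, 0], [-4, 1, x + 4, -1], [-3, 1, 0, x + 4]].

Expanding det(xI - A) along the first row:
det(xI - A) = + (x + 7)·det([[x + 3, 0, 0], [1, x + 4, -1], [1, 0, x + 4]]) - (-1)·det([[4, 0, 0], [-4, x + 4, -1], [-3, 0, x + 4]]) + (0)·det([[4, x + 3, 0], [-4, 1, -1], [-3, 1, x + 4]]) - (0)·det([[4, x + 3, 0], [-4, 1, x + 4], [-3, 1, 0]]).

Evaluating gives χ_A(x) = x^4 + 18x^3 + 121x^2 + 360x + 400 = (x + 4)^2(x + 5)^2.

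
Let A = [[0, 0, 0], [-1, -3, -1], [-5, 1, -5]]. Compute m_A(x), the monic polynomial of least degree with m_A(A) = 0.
The characteristic polynomial factors as x(x + 4)^2. The minimal polynomial is ∏(x - λ)^{k_λ} where k_λ is the size of the largest Jordan block at λ.

For λ = -4: rank(A + 4I) = 2, and the largest Jordan block has size 2 (the smallest k with rank((A + 4I)^k) = rank((A + 4I)^(k+1))).
For λ = 0: rank(A) = 2, and the largest Jordan block has size 1 (the smallest k with rank(A^k) = rank(A^(k+1))).

So m_A(x) = x(x + 4)^2.

m_A(x) = x(x + 4)^2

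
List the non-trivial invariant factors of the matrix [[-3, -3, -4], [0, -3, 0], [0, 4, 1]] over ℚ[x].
(x - 1)(x + 3)^2

The Jordan structure of A has elementary divisors (x + 3)^2, (x - 1). Arranging the block sizes at each eigenvalue in decreasing order and taking row products gives the invariant factors.

Invariant factors (smallest first, each dividing the next): (x - 1)(x + 3)^2.

Check: the last factor (x - 1)(x + 3)^2 is the minimal polynomial, and the product (x - 1)(x + 3)^2 is the characteristic polynomial.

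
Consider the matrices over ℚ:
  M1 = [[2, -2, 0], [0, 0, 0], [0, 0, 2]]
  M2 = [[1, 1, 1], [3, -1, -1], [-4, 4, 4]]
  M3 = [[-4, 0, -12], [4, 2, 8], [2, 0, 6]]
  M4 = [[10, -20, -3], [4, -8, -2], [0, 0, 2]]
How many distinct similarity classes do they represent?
Characteristic polynomials: χ_{M1} = x(x - 2)^2, χ_{M2} = x(x - 2)^2, χ_{M3} = x(x - 2)^2, χ_{M4} = x(x - 2)^2.

{M1, M3}: invariant factors x - 2, x(x - 2).

{M2, M4}: invariant factors x(x - 2)^2.

Matrices are similar if and only if their invariant-factor lists agree; the partition into similarity classes is {M1, M3}, {M2, M4}.

2 classes: {M1, M3}, {M2, M4}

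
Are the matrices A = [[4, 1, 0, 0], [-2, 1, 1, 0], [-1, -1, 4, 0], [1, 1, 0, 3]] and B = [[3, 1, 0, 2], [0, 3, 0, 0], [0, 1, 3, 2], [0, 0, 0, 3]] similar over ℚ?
No.

Both have characteristic polynomial (x - 3)^4, but the minimal polynomial of A is (x - 3)^3 while the minimal polynomial of B is (x - 3)^2. The minimal polynomial is a similarity invariant, so A and B are not similar.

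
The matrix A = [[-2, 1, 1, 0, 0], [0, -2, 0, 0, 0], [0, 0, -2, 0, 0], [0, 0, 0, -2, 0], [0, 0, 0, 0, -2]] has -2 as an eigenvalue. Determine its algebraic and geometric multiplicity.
algebraic multiplicity 5, geometric multiplicity 4

The characteristic polynomial is (x + 2)^5, so the factor x + 2 appears with exponent 5: the algebraic multiplicity is 5.

rank(A + 2I) = 1, so the eigenspace has dimension 5 - 1 = 4: the geometric multiplicity is 4.

Since 4 < 5, A is not diagonalizable.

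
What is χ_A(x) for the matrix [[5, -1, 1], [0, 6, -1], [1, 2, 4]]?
χ_A(x) = (x - 5)^3

xI - A = [[x - 5, 1, -1], [0, x - 6, 1], [-1, -2, x - 4]].

Expanding det(xI - A) along the first row:
det(xI - A) = + (x - 5)·det([[x - 6, 1], [-2, x - 4]]) - (1)·det([[0, 1], [-1, x - 4]]) + (-1)·det([[0, x - 6], [-1, -2]]).

Evaluating gives χ_A(x) = x^3 - 15x^2 + 75x - 125 = (x - 5)^3.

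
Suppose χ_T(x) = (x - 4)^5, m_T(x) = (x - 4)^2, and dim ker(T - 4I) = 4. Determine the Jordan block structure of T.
Jordan blocks: (4, 2), (4, 1), (4, 1), (4, 1)

λ = 4: algebraic multiplicity 5 (exponent in χ_T), largest block size 2 (exponent in m_T), 4 blocks (geometric multiplicity). These force block sizes [2, 1, 1, 1].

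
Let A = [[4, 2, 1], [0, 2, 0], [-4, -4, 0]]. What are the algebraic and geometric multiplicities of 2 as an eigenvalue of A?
The characteristic polynomial is (x - 2)^3, so the factor x - 2 appears with exponent 3: the algebraic multiplicity is 3.

rank(A - 2I) = 1, so the eigenspace has dimension 3 - 1 = 2: the geometric multiplicity is 2.

Since 2 < 3, A is not diagonalizable.

algebraic multiplicity 3, geometric multiplicity 2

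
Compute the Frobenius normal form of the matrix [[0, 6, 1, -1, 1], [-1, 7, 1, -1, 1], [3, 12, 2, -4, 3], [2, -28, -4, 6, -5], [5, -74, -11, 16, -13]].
R = [[1, 0, 0, 0, 0], [0, 0, 0, 0, 1], [0, 1, 0, 0, 2], [0, 0, 1, 0, -3], [0, 0, 0, 1, 1]]

The invariant factors of A (the non-unit diagonal entries of the Smith normal form of xI - A over ℚ[x]) are x - 1, (x - 1)(x^3 + 3x + 1), each dividing the next. The characteristic polynomial is their product, (x - 1)^2(x^3 + 3x + 1).

The rational canonical form is the block-diagonal matrix of companion matrices C(f_i):
R = [[1, 0, 0, 0, 0], [0, 0, 0, 0, 1], [0, 1, 0, 0, 2], [0, 0, 1, 0, -3], [0, 0, 0, 1, 1]].

Note the characteristic polynomial does not split into linear factors over ℚ, so A has no Jordan form over ℚ; the rational canonical form exists over any field.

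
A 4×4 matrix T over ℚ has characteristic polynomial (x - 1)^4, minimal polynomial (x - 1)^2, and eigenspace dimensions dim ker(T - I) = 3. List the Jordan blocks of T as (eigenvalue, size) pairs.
λ = 1: algebraic multiplicity 4 (exponent in χ_T), largest block size 2 (exponent in m_T), 3 blocks (geometric multiplicity). These force block sizes [2, 1, 1].

Jordan blocks: (1, 2), (1, 1), (1, 1)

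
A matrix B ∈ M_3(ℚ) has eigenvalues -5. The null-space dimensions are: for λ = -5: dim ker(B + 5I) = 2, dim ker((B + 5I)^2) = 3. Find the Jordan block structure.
Jordan blocks: (-5, 2), (-5, 1)

λ = -5: successive nullity increments [2, 1] count blocks of size ≥ k; block sizes are [2, 1].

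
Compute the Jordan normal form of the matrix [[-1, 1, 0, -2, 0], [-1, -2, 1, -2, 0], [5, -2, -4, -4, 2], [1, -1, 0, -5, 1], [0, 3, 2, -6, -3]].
The characteristic polynomial is det(xI - A) = (x + 3)^5, so the eigenvalues are -3 (algebraic multiplicity 5).

For λ = -3: rank(A + 3I) = 3, rank((A + 3I)^2) = 1, rank((A + 3I)^3) = 0. The eigenspace has dimension 5 - 3 = 2, so there are 2 Jordan blocks; the rank sequence gives block sizes [3, 2].

Assembling the blocks gives the Jordan form J above.

J = [[-3, 1, 0, 0, 0], [0, -3, 1, 0, 0], [0, 0, -3, 0, 0], [0, 0, 0, -3, 1], [0, 0, 0, 0, -3]]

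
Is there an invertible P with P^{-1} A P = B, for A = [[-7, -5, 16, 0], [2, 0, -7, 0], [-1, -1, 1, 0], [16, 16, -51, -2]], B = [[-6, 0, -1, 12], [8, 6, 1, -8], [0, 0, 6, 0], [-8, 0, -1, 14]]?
No.

trace(A) = -8 but trace(B) = 20. The trace is a similarity invariant, so A and B are not similar.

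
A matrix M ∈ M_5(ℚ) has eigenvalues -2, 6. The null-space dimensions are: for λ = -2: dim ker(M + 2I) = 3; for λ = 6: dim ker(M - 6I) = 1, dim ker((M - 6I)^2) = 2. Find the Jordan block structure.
Jordan blocks: (-2, 1), (-2, 1), (-2, 1), (6, 2)

λ = -2: successive nullity increments [3] count blocks of size ≥ k; block sizes are [1, 1, 1].
λ = 6: successive nullity increments [1, 1] count blocks of size ≥ k; block sizes are [2].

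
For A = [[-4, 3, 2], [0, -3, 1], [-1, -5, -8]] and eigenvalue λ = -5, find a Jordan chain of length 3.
v_1 = [[3, 5, -9]]^T, v_2 = [[0, 1, -1]]^T, v_3 = [[1, 1, -2]]^T

We seek v_1 ∈ ker((A + 5I)^3) \ ker((A + 5I)^2), then set v_{i+1} = (A + 5I) v_i.

One such chain is v_1 = [[3, 5, -9]]^T, v_2 = [[0, 1, -1]]^T, v_3 = [[1, 1, -2]]^T. Check: (A + 5I) v_3 = [[0, 0, 0]]^T = 0.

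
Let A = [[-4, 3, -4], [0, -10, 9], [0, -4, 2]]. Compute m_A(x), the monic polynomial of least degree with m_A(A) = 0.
m_A(x) = (x + 4)^3

The characteristic polynomial factors as (x + 4)^3. The minimal polynomial is ∏(x - λ)^{k_λ} where k_λ is the size of the largest Jordan block at λ.

For λ = -4: rank(A + 4I) = 2, and the largest Jordan block has size 3 (the smallest k with rank((A + 4I)^k) = rank((A + 4I)^(k+1))).

So m_A(x) = (x + 4)^3.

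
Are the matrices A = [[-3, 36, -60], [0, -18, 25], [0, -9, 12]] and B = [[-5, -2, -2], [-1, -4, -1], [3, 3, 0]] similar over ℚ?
Two matrices over a field are similar if and only if they have the same invariant factors.

Both A and B have characteristic polynomial (x + 3)^3 and minimal polynomial (x + 3)^2. Computing further, both have invariant factors x + 3, (x + 3)^2. Hence A and B are similar.

Yes.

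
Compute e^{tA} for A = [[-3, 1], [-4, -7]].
e^{tA} = [[(2*t + 1)*e^{-5*t}, t*e^{-5*t}], [-4*t*e^{-5*t}, (1 - 2*t)*e^{-5*t}]]

A has Jordan form J = [[-5, 1], [0, -5]] with A = PJP^{-1}, so e^{tA} = P e^{tJ} P^{-1}.

For a Jordan block J_k(λ), e^{tJ_k(λ)} = e^{λt} · (I + tN + t^2 N^2/2! + ... + t^{k-1} N^{k-1}/(k-1)!) where N is the nilpotent superdiagonal part.

Assembling the blocks and conjugating back gives the entries of e^{tA} as shown above.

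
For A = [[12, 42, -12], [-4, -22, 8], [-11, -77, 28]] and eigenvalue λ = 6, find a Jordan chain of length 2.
v_1 = [[0, -1, -4]]^T, v_2 = [[6, -4, -11]]^T

We seek v_1 ∈ ker((A - 6I)^2) \ ker(A - 6I), then set v_{i+1} = (A - 6I) v_i.

One such chain is v_1 = [[0, -1, -4]]^T, v_2 = [[6, -4, -11]]^T. Check: (A - 6I) v_2 = [[0, 0, 0]]^T = 0.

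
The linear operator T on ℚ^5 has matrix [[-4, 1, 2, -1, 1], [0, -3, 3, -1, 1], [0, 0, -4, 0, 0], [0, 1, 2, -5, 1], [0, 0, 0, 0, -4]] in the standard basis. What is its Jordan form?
The characteristic polynomial is det(xI - A) = (x + 4)^5, so the eigenvalues are -4 (algebraic multiplicity 5).

For λ = -4: rank(A + 4I) = 2, rank((A + 4I)^2) = 1, rank((A + 4I)^3) = 0. The eigenspace has dimension 5 - 2 = 3, so there are 3 Jordan blocks; the rank sequence gives block sizes [3, 1, 1].

Assembling the blocks gives the Jordan form J above.

J = [[-4, 1, 0, 0, 0], [0, -4, 1, 0, 0], [0, 0, -4, 0, 0], [0, 0, 0, -4, 0], [0, 0, 0, 0, -4]]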